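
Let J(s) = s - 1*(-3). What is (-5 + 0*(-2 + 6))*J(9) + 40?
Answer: -20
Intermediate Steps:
J(s) = 3 + s (J(s) = s + 3 = 3 + s)
(-5 + 0*(-2 + 6))*J(9) + 40 = (-5 + 0*(-2 + 6))*(3 + 9) + 40 = (-5 + 0*4)*12 + 40 = (-5 + 0)*12 + 40 = -5*12 + 40 = -60 + 40 = -20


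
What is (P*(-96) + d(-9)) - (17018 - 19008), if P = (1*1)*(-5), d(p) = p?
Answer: 2461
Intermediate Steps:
P = -5 (P = 1*(-5) = -5)
(P*(-96) + d(-9)) - (17018 - 19008) = (-5*(-96) - 9) - (17018 - 19008) = (480 - 9) - 1*(-1990) = 471 + 1990 = 2461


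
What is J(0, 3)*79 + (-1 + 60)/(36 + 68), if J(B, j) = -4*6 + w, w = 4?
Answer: -164261/104 ≈ -1579.4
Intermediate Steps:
J(B, j) = -20 (J(B, j) = -4*6 + 4 = -24 + 4 = -20)
J(0, 3)*79 + (-1 + 60)/(36 + 68) = -20*79 + (-1 + 60)/(36 + 68) = -1580 + 59/104 = -164261/104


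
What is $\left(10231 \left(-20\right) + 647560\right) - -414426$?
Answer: $857366$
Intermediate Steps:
$\left(10231 \left(-20\right) + 647560\right) - -414426 = \left(-204620 + 647560\right) + 414426 = 442940 + 414426 = 857366$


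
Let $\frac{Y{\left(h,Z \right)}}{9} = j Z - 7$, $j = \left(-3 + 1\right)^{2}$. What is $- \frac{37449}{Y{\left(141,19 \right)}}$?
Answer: $- \frac{1387}{23} \approx -60.304$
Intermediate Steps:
$j = 4$ ($j = \left(-2\right)^{2} = 4$)
$Y{\left(h,Z \right)} = -63 + 36 Z$ ($Y{\left(h,Z \right)} = 9 \left(4 Z - 7\right) = 9 \left(-7 + 4 Z\right) = -63 + 36 Z$)
$- \frac{37449}{Y{\left(141,19 \right)}} = - \frac{37449}{-63 + 36 \cdot 19} = - \frac{37449}{-63 + 684} = - \frac{37449}{621} = \left(-37449\right) \frac{1}{621} = - \frac{1387}{23}$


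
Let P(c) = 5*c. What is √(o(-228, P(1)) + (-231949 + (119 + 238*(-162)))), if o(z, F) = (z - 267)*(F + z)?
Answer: I*√160001 ≈ 400.0*I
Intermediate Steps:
o(z, F) = (-267 + z)*(F + z)
√(o(-228, P(1)) + (-231949 + (119 + 238*(-162)))) = √(((-228)² - 1335 - 267*(-228) + (5*1)*(-228)) + (-231949 + (119 + 238*(-162)))) = √((51984 - 267*5 + 60876 + 5*(-228)) + (-231949 + (119 - 38556))) = √((51984 - 1335 + 60876 - 1140) + (-231949 - 38437)) = √(110385 - 270386) = √(-160001) = I*√160001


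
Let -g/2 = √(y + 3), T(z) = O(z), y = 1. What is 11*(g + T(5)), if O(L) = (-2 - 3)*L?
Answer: -319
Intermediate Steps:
O(L) = -5*L
T(z) = -5*z
g = -4 (g = -2*√(1 + 3) = -2*√4 = -2*2 = -4)
11*(g + T(5)) = 11*(-4 - 5*5) = 11*(-4 - 25) = 11*(-29) = -319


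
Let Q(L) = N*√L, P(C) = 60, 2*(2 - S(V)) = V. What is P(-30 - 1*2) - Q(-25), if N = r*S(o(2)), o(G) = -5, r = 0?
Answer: 60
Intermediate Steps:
S(V) = 2 - V/2
N = 0 (N = 0*(2 - ½*(-5)) = 0*(2 + 5/2) = 0*(9/2) = 0)
Q(L) = 0 (Q(L) = 0*√L = 0)
P(-30 - 1*2) - Q(-25) = 60 - 1*0 = 60 + 0 = 60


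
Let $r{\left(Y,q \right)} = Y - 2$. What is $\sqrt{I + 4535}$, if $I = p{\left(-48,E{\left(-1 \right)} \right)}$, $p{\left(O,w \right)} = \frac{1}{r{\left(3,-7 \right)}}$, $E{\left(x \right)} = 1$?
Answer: $18 \sqrt{14} \approx 67.35$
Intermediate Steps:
$r{\left(Y,q \right)} = -2 + Y$
$p{\left(O,w \right)} = 1$ ($p{\left(O,w \right)} = \frac{1}{-2 + 3} = 1^{-1} = 1$)
$I = 1$
$\sqrt{I + 4535} = \sqrt{1 + 4535} = \sqrt{4536} = 18 \sqrt{14}$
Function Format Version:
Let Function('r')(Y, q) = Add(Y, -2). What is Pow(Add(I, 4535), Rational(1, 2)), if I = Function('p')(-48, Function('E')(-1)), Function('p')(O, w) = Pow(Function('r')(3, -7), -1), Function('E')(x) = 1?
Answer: Mul(18, Pow(14, Rational(1, 2))) ≈ 67.350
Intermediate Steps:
Function('r')(Y, q) = Add(-2, Y)
Function('p')(O, w) = 1 (Function('p')(O, w) = Pow(Add(-2, 3), -1) = Pow(1, -1) = 1)
I = 1
Pow(Add(I, 4535), Rational(1, 2)) = Pow(Add(1, 4535), Rational(1, 2)) = Pow(4536, Rational(1, 2)) = Mul(18, Pow(14, Rational(1, 2)))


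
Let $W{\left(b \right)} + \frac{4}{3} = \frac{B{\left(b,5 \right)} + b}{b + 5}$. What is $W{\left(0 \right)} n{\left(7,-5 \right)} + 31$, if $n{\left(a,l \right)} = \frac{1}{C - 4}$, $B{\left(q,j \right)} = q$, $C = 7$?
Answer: $\frac{275}{9} \approx 30.556$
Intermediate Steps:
$n{\left(a,l \right)} = \frac{1}{3}$ ($n{\left(a,l \right)} = \frac{1}{7 - 4} = \frac{1}{3}$)
$W{\left(b \right)} = - \frac{4}{3} + \frac{2 b}{5 + b}$ ($W{\left(b \right)} = - \frac{4}{3} + \frac{b + b}{b + 5} = - \frac{4}{3} + \frac{2 b}{5 + b}$)
$W{\left(0 \right)} n{\left(7,-5 \right)} + 31 = \frac{2 \left(-10 + 0\right)}{3 \left(5 + 0\right)} \frac{1}{3} + 31 = \frac{2}{3} \cdot \frac{1}{5} \left(-10\right) \frac{1}{3} + 31 = \left(- \frac{4}{3}\right) \frac{1}{3} + 31 = - \frac{4}{9} + 31 = \frac{275}{9}$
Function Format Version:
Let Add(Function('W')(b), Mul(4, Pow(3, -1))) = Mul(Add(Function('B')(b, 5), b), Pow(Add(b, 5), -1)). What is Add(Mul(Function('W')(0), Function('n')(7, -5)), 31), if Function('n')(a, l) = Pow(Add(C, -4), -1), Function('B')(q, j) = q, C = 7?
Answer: Rational(275, 9) ≈ 30.556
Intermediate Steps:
Function('n')(a, l) = Rational(1, 3) (Function('n')(a, l) = Pow(Add(7, -4), -1) = Pow(3, -1) = Rational(1, 3))
Function('W')(b) = Add(Rational(-4, 3), Mul(2, b, Pow(Add(5, b), -1))) (Function('W')(b) = Add(Rational(-4, 3), Mul(Add(b, b), Pow(Add(b, 5), -1))) = Add(Rational(-4, 3), Mul(Mul(2, b), Pow(Add(5, b), -1))) = Add(Rational(-4, 3), Mul(2, b, Pow(Add(5, b), -1))))
Add(Mul(Function('W')(0), Function('n')(7, -5)), 31) = Add(Mul(Mul(Rational(2, 3), Pow(Add(5, 0), -1), Add(-10, 0)), Rational(1, 3)), 31) = Add(Mul(Mul(Rational(2, 3), Pow(5, -1), -10), Rational(1, 3)), 31) = Add(Mul(Mul(Rational(2, 3), Rational(1, 5), -10), Rational(1, 3)), 31) = Add(Mul(Rational(-4, 3), Rational(1, 3)), 31) = Add(Rational(-4, 9), 31) = Rational(275, 9)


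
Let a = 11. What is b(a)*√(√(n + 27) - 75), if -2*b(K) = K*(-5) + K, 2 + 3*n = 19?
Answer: 22*√(-675 + 21*√6)/3 ≈ 183.12*I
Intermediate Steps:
n = 17/3 (n = -⅔ + (⅓)*19 = -⅔ + 19/3 = 17/3 ≈ 5.6667)
b(K) = 2*K (b(K) = -(K*(-5) + K)/2 = -(-5*K + K)/2 = -(-2)*K = 2*K)
b(a)*√(√(n + 27) - 75) = (2*11)*√(√(17/3 + 27) - 75) = 22*√(√(98/3) - 75) = 22*√(7*√6/3 - 75) = 22*√(-75 + 7*√6/3)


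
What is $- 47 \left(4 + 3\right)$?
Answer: $-329$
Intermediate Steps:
$- 47 \left(4 + 3\right) = \left(-47\right) 7 = -329$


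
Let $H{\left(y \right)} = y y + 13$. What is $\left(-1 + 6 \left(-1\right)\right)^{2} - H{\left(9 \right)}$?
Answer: $-45$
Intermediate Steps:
$H{\left(y \right)} = 13 + y^{2}$ ($H{\left(y \right)} = y^{2} + 13 = 13 + y^{2}$)
$\left(-1 + 6 \left(-1\right)\right)^{2} - H{\left(9 \right)} = \left(-1 + 6 \left(-1\right)\right)^{2} - \left(13 + 9^{2}\right) = \left(-1 - 6\right)^{2} - \left(13 + 81\right) = \left(-7\right)^{2} - 94 = 49 - 94 = -45$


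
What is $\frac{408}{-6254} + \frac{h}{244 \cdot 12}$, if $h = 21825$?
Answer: $\frac{22549821}{3051952} \approx 7.3887$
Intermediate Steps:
$\frac{408}{-6254} + \frac{h}{244 \cdot 12} = \frac{408}{-6254} + \frac{21825}{244 \cdot 12} = 408 \left(- \frac{1}{6254}\right) + \frac{21825}{2928} = - \frac{204}{3127} + 21825 \cdot \frac{1}{2928} = - \frac{204}{3127} + \frac{7275}{976} = \frac{22549821}{3051952}$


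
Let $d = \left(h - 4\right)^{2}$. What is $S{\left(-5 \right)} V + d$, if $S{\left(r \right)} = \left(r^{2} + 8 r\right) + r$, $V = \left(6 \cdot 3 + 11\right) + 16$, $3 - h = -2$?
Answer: $-899$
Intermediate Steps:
$h = 5$ ($h = 3 - -2 = 3 + 2 = 5$)
$V = 45$ ($V = \left(18 + 11\right) + 16 = 29 + 16 = 45$)
$S{\left(r \right)} = r^{2} + 9 r$
$d = 1$ ($d = \left(5 - 4\right)^{2} = 1^{2} = 1$)
$S{\left(-5 \right)} V + d = - 5 \left(9 - 5\right) 45 + 1 = \left(-5\right) 4 \cdot 45 + 1 = \left(-20\right) 45 + 1 = -900 + 1 = -899$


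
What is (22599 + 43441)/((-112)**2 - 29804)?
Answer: -3302/863 ≈ -3.8262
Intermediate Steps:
(22599 + 43441)/((-112)**2 - 29804) = 66040/(12544 - 29804) = 66040/(-17260) = 66040*(-1/17260) = -3302/863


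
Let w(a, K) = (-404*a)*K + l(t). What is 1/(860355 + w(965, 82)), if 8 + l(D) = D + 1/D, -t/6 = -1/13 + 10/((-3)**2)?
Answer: -9438/293598996859 ≈ -3.2146e-8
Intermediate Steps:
t = -242/39 (t = -6*(-1/13 + 10/((-3)**2)) = -6*(-1*1/13 + 10/9) = -6*(-1/13 + 10*(1/9)) = -6*(-1/13 + 10/9) = -6*121/117 = -242/39 ≈ -6.2051)
l(D) = -8 + D + 1/D (l(D) = -8 + (D + 1/D) = -8 + D + 1/D)
w(a, K) = -135589/9438 - 404*K*a (w(a, K) = (-404*a)*K + (-8 - 242/39 + 1/(-242/39)) = -404*K*a + (-8 - 242/39 - 39/242) = -404*K*a - 135589/9438 = -135589/9438 - 404*K*a)
1/(860355 + w(965, 82)) = 1/(860355 + (-135589/9438 - 404*82*965)) = 1/(860355 + (-135589/9438 - 31968520)) = 1/(860355 - 301719027349/9438) = 1/(-293598996859/9438) = -9438/293598996859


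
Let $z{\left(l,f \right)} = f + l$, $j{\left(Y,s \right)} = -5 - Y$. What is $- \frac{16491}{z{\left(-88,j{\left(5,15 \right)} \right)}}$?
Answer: $\frac{16491}{98} \approx 168.28$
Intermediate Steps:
$- \frac{16491}{z{\left(-88,j{\left(5,15 \right)} \right)}} = - \frac{16491}{\left(-5 - 5\right) - 88} = - \frac{16491}{-10 - 88} = - \frac{16491}{-98} = \left(-16491\right) \left(- \frac{1}{98}\right) = \frac{16491}{98}$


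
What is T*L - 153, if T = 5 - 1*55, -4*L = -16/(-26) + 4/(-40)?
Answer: -7621/52 ≈ -146.56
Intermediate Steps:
L = -67/520 (L = -(-16/(-26) + 4/(-40))/4 = -(-16*(-1/26) + 4*(-1/40))/4 = -(8/13 - ⅒)/4 = -¼*67/130 = -67/520 ≈ -0.12885)
T = -50 (T = 5 - 55 = -50)
T*L - 153 = -50*(-67/520) - 153 = 335/52 - 153 = -7621/52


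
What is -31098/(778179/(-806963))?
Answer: 8364978458/259393 ≈ 32248.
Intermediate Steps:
-31098/(778179/(-806963)) = -31098/(778179*(-1/806963)) = -31098/(-778179/806963) = -31098*(-806963/778179) = 8364978458/259393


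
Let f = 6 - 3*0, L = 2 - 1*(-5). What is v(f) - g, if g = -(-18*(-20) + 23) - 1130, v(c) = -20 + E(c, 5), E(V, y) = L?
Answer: 1500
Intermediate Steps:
L = 7 (L = 2 + 5 = 7)
f = 6 (f = 6 + 0 = 6)
E(V, y) = 7
v(c) = -13 (v(c) = -20 + 7 = -13)
g = -1513 (g = -(360 + 23) - 1130 = -1*383 - 1130 = -383 - 1130 = -1513)
v(f) - g = -13 - 1*(-1513) = -13 + 1513 = 1500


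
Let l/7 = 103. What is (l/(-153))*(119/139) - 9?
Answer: -16306/1251 ≈ -13.034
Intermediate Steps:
l = 721 (l = 7*103 = 721)
(l/(-153))*(119/139) - 9 = (721/(-153))*(119/139) - 9 = (721*(-1/153))*(119*(1/139)) - 9 = -721/153*119/139 - 9 = -5047/1251 - 9 = -16306/1251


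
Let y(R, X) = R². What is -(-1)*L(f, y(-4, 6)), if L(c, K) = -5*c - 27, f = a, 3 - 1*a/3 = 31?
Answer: 393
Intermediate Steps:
a = -84 (a = 9 - 3*31 = 9 - 93 = -84)
f = -84
L(c, K) = -27 - 5*c
-(-1)*L(f, y(-4, 6)) = -(-1)*(-27 - 5*(-84)) = -(-1)*(-27 + 420) = -(-1)*393 = -1*(-393) = 393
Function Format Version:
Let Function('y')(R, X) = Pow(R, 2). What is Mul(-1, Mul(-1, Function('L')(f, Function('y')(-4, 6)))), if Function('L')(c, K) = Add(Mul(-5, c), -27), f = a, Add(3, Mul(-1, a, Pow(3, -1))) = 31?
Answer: 393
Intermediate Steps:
a = -84 (a = Add(9, Mul(-3, 31)) = Add(9, -93) = -84)
f = -84
Function('L')(c, K) = Add(-27, Mul(-5, c))
Mul(-1, Mul(-1, Function('L')(f, Function('y')(-4, 6)))) = Mul(-1, Mul(-1, Add(-27, Mul(-5, -84)))) = Mul(-1, Mul(-1, Add(-27, 420))) = Mul(-1, Mul(-1, 393)) = Mul(-1, -393) = 393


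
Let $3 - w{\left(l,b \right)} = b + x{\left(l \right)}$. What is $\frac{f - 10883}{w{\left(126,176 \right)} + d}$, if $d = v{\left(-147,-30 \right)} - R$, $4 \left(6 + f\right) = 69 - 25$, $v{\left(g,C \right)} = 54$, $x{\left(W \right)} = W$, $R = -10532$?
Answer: $- \frac{3626}{3429} \approx -1.0575$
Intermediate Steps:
$w{\left(l,b \right)} = 3 - b - l$ ($w{\left(l,b \right)} = 3 - \left(b + l\right) = 3 - b - l$)
$f = 5$ ($f = -6 + \frac{69 - 25}{4} = -6 + \frac{1}{4} \cdot 44 = -6 + 11 = 5$)
$d = 10586$ ($d = 54 - -10532 = 54 + 10532 = 10586$)
$\frac{f - 10883}{w{\left(126,176 \right)} + d} = \frac{5 - 10883}{\left(3 - 176 - 126\right) + 10586} = - \frac{10878}{\left(3 - 176 - 126\right) + 10586} = - \frac{10878}{-299 + 10586} = - \frac{10878}{10287} = \left(-10878\right) \frac{1}{10287} = - \frac{3626}{3429}$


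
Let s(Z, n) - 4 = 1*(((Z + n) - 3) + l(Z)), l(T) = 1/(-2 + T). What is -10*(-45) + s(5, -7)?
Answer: 1348/3 ≈ 449.33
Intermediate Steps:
s(Z, n) = 1 + Z + n + 1/(-2 + Z) (s(Z, n) = 4 + 1*(((Z + n) - 3) + 1/(-2 + Z)) = 4 + 1*((-3 + Z + n) + 1/(-2 + Z)) = 4 + 1*(-3 + Z + n + 1/(-2 + Z)) = 4 + (-3 + Z + n + 1/(-2 + Z)) = 1 + Z + n + 1/(-2 + Z))
-10*(-45) + s(5, -7) = -10*(-45) + (1 + (-2 + 5)*(1 + 5 - 7))/(-2 + 5) = 450 + (1 + 3*(-1))/3 = 450 + (1 - 3)/3 = 450 + (1/3)*(-2) = 450 - 2/3 = 1348/3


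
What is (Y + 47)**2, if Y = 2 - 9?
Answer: 1600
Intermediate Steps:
Y = -7
(Y + 47)**2 = (-7 + 47)**2 = 40**2 = 1600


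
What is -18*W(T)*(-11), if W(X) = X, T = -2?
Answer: -396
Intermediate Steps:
-18*W(T)*(-11) = -18*(-2)*(-11) = 36*(-11) = -396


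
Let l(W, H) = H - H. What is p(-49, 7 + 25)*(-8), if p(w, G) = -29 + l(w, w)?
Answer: 232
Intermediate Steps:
l(W, H) = 0
p(w, G) = -29 (p(w, G) = -29 + 0 = -29)
p(-49, 7 + 25)*(-8) = -29*(-8) = 232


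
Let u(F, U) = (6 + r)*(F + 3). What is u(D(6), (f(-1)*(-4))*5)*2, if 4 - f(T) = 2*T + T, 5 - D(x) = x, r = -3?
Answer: 12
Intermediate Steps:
D(x) = 5 - x
f(T) = 4 - 3*T (f(T) = 4 - (2*T + T) = 4 - 3*T)
u(F, U) = 9 + 3*F (u(F, U) = (6 - 3)*(F + 3) = 3*(3 + F) = 9 + 3*F)
u(D(6), (f(-1)*(-4))*5)*2 = (9 + 3*(5 - 1*6))*2 = (9 + 3*(5 - 6))*2 = (9 + 3*(-1))*2 = (9 - 3)*2 = 6*2 = 12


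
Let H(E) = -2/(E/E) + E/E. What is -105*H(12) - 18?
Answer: 87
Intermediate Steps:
H(E) = -1 (H(E) = -2/1 + 1 = -2*1 + 1 = -2 + 1 = -1)
-105*H(12) - 18 = -105*(-1) - 18 = 105 - 18 = 87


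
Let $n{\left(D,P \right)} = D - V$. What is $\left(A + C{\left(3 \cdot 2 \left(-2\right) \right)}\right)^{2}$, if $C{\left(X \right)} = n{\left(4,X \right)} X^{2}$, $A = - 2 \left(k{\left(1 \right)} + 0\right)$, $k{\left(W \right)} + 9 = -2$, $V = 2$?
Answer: $96100$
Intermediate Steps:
$k{\left(W \right)} = -11$ ($k{\left(W \right)} = -9 - 2 = -11$)
$n{\left(D,P \right)} = -2 + D$ ($n{\left(D,P \right)} = D - 2 = -2 + D$)
$A = 22$ ($A = - 2 \left(-11 + 0\right) = \left(-2\right) \left(-11\right) = 22$)
$C{\left(X \right)} = 2 X^{2}$ ($C{\left(X \right)} = \left(-2 + 4\right) X^{2} = 2 X^{2}$)
$\left(A + C{\left(3 \cdot 2 \left(-2\right) \right)}\right)^{2} = \left(22 + 2 \left(3 \cdot 2 \left(-2\right)\right)^{2}\right)^{2} = \left(22 + 2 \left(6 \left(-2\right)\right)^{2}\right)^{2} = \left(22 + 2 \left(-12\right)^{2}\right)^{2} = \left(22 + 2 \cdot 144\right)^{2} = \left(22 + 288\right)^{2} = 310^{2} = 96100$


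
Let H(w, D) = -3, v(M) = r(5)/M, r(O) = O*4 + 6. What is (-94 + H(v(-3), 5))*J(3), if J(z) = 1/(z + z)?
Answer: -97/6 ≈ -16.167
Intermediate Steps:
r(O) = 6 + 4*O (r(O) = 4*O + 6 = 6 + 4*O)
J(z) = 1/(2*z)
v(M) = 26/M (v(M) = (6 + 4*5)/M = (6 + 20)/M = 26/M)
(-94 + H(v(-3), 5))*J(3) = (-94 - 3)*((1/2)/3) = -97/(2*3) = -97*1/6 = -97/6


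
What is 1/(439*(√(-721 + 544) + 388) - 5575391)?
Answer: -5405059/29214696905098 - 439*I*√177/29214696905098 ≈ -1.8501e-7 - 1.9992e-10*I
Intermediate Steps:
1/(439*(√(-721 + 544) + 388) - 5575391) = 1/(439*(√(-177) + 388) - 5575391) = 1/(439*(I*√177 + 388) - 5575391) = 1/(439*(388 + I*√177) - 5575391) = 1/((170332 + 439*I*√177) - 5575391) = 1/(-5405059 + 439*I*√177)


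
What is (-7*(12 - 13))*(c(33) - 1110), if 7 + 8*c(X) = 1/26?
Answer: -1617427/208 ≈ -7776.1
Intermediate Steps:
c(X) = -181/208 (c(X) = -7/8 + (⅛)/26 = -7/8 + (⅛)*(1/26) = -7/8 + 1/208 = -181/208)
(-7*(12 - 13))*(c(33) - 1110) = (-7*(12 - 13))*(-181/208 - 1110) = -7*(-1)*(-231061/208) = 7*(-231061/208) = -1617427/208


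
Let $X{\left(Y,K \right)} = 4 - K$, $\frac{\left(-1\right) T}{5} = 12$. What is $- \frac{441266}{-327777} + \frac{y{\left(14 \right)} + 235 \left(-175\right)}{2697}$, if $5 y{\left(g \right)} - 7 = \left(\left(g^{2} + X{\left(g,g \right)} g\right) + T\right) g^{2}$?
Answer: $- \frac{20567785448}{1473357615} \approx -13.96$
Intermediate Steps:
$T = -60$ ($T = \left(-5\right) 12 = -60$)
$y{\left(g \right)} = \frac{7}{5} + \frac{g^{2} \left(-60 + g^{2} + g \left(4 - g\right)\right)}{5}$ ($y{\left(g \right)} = \frac{7}{5} + \frac{\left(\left(g^{2} + \left(4 - g\right) g\right) - 60\right) g^{2}}{5} = \frac{7}{5} + \frac{\left(\left(g^{2} + g \left(4 - g\right)\right) - 60\right) g^{2}}{5} = \frac{7}{5} + \frac{\left(-60 + g^{2} + g \left(4 - g\right)\right) g^{2}}{5} = \frac{7}{5} + \frac{g^{2} \left(-60 + g^{2} + g \left(4 - g\right)\right)}{5}$)
$- \frac{441266}{-327777} + \frac{y{\left(14 \right)} + 235 \left(-175\right)}{2697} = - \frac{441266}{-327777} + \frac{\left(\frac{7}{5} - 12 \cdot 14^{2} + \frac{4 \cdot 14^{3}}{5}\right) + 235 \left(-175\right)}{2697} = \left(-441266\right) \left(- \frac{1}{327777}\right) + \left(\left(\frac{7}{5} - 2352 + \frac{4}{5} \cdot 2744\right) - 41125\right) \frac{1}{2697} = \frac{441266}{327777} + \left(\left(\frac{7}{5} - 2352 + \frac{10976}{5}\right) - 41125\right) \frac{1}{2697} = \frac{441266}{327777} + \left(- \frac{777}{5} - 41125\right) \frac{1}{2697} = \frac{441266}{327777} - \frac{206402}{13485} = - \frac{20567785448}{1473357615}$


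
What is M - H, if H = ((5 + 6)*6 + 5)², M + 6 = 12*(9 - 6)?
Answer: -5011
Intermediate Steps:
M = 30 (M = -6 + 12*(9 - 6) = -6 + 12*3 = -6 + 36 = 30)
H = 5041 (H = (11*6 + 5)² = (66 + 5)² = 71² = 5041)
M - H = 30 - 1*5041 = 30 - 5041 = -5011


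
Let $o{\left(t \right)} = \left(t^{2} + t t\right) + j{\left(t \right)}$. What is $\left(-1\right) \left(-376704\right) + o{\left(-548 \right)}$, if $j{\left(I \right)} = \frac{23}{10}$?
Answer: $\frac{9773143}{10} \approx 9.7731 \cdot 10^{5}$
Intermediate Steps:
$j{\left(I \right)} = \frac{23}{10}$ ($j{\left(I \right)} = 23 \cdot \frac{1}{10} = \frac{23}{10}$)
$o{\left(t \right)} = \frac{23}{10} + 2 t^{2}$ ($o{\left(t \right)} = \left(t^{2} + t t\right) + \frac{23}{10} = \left(t^{2} + t^{2}\right) + \frac{23}{10} = 2 t^{2} + \frac{23}{10} = \frac{23}{10} + 2 t^{2}$)
$\left(-1\right) \left(-376704\right) + o{\left(-548 \right)} = \left(-1\right) \left(-376704\right) + \left(\frac{23}{10} + 2 \left(-548\right)^{2}\right) = 376704 + \left(\frac{23}{10} + 2 \cdot 300304\right) = 376704 + \left(\frac{23}{10} + 600608\right) = 376704 + \frac{6006103}{10} = \frac{9773143}{10}$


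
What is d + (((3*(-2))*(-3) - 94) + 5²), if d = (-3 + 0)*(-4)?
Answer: -39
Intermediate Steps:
d = 12 (d = -3*(-4) = 12)
d + (((3*(-2))*(-3) - 94) + 5²) = 12 + (((3*(-2))*(-3) - 94) + 5²) = 12 + ((-6*(-3) - 94) + 25) = 12 + ((18 - 94) + 25) = 12 + (-76 + 25) = 12 - 51 = -39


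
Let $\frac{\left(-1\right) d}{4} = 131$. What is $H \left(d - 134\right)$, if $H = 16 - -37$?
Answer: $-34874$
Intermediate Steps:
$d = -524$ ($d = \left(-4\right) 131 = -524$)
$H = 53$ ($H = 16 + 37 = 53$)
$H \left(d - 134\right) = 53 \left(-524 - 134\right) = 53 \left(-658\right) = -34874$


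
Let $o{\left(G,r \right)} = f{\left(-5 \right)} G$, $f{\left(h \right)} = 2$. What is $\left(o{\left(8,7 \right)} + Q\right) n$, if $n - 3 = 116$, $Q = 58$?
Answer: $8806$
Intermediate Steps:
$n = 119$ ($n = 3 + 116 = 119$)
$o{\left(G,r \right)} = 2 G$
$\left(o{\left(8,7 \right)} + Q\right) n = \left(2 \cdot 8 + 58\right) 119 = \left(16 + 58\right) 119 = 74 \cdot 119 = 8806$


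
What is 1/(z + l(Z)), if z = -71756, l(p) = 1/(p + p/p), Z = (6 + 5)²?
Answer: -122/8754231 ≈ -1.3936e-5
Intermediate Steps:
Z = 121 (Z = 11² = 121)
l(p) = 1/(1 + p) (l(p) = 1/(p + 1) = 1/(1 + p))
1/(z + l(Z)) = 1/(-71756 + 1/(1 + 121)) = 1/(-71756 + 1/122) = 1/(-8754231/122) = -122/8754231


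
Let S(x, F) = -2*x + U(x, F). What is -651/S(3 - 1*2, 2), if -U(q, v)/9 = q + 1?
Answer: 651/20 ≈ 32.550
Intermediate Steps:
U(q, v) = -9 - 9*q (U(q, v) = -9*(q + 1) = -9*(1 + q) = -9 - 9*q)
S(x, F) = -9 - 11*x (S(x, F) = -2*x + (-9 - 9*x) = -9 - 11*x)
-651/S(3 - 1*2, 2) = -651/(-9 - 11*(3 - 1*2)) = -651/(-9 - 11*(3 - 2)) = -651/(-9 - 11*1) = -651/(-9 - 11) = -651/(-20) = -651*(-1/20) = 651/20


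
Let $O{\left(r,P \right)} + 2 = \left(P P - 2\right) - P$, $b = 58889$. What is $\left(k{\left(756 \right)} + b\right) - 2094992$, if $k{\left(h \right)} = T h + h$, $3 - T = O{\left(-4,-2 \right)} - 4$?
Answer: $-2031567$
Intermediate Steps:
$O{\left(r,P \right)} = -4 + P^{2} - P$ ($O{\left(r,P \right)} = -2 - \left(2 + P - P P\right) = -2 - \left(2 + P - P^{2}\right) = -4 + P^{2} - P$)
$T = 5$ ($T = 3 - \left(\left(-4 + \left(-2\right)^{2} - -2\right) - 4\right) = 3 - \left(\left(-4 + 4 + 2\right) - 4\right) = 3 - \left(2 - 4\right) = 3 - -2 = 3 + 2 = 5$)
$k{\left(h \right)} = 6 h$ ($k{\left(h \right)} = 5 h + h = 6 h$)
$\left(k{\left(756 \right)} + b\right) - 2094992 = \left(6 \cdot 756 + 58889\right) - 2094992 = \left(4536 + 58889\right) - 2094992 = 63425 - 2094992 = -2031567$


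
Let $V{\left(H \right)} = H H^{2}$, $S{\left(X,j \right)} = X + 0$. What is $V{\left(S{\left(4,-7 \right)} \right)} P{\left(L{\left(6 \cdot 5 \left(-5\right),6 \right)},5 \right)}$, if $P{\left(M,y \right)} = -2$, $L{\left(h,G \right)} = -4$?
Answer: $-128$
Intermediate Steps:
$S{\left(X,j \right)} = X$
$V{\left(H \right)} = H^{3}$
$V{\left(S{\left(4,-7 \right)} \right)} P{\left(L{\left(6 \cdot 5 \left(-5\right),6 \right)},5 \right)} = 4^{3} \left(-2\right) = 64 \left(-2\right) = -128$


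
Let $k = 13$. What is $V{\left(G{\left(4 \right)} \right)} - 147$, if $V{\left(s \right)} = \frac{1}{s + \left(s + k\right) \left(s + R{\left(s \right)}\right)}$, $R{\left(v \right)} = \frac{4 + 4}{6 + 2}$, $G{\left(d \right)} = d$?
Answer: $- \frac{13082}{89} \approx -146.99$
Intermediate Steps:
$R{\left(v \right)} = 1$ ($R{\left(v \right)} = \frac{8}{8} = 8 \cdot \frac{1}{8} = 1$)
$V{\left(s \right)} = \frac{1}{s + \left(1 + s\right) \left(13 + s\right)}$ ($V{\left(s \right)} = \frac{1}{s + \left(s + 13\right) \left(s + 1\right)} = \frac{1}{s + \left(13 + s\right) \left(1 + s\right)} = \frac{1}{s + \left(1 + s\right) \left(13 + s\right)}$)
$V{\left(G{\left(4 \right)} \right)} - 147 = \frac{1}{13 + 4^{2} + 15 \cdot 4} - 147 = \frac{1}{13 + 16 + 60} - 147 = \frac{1}{89} - 147 = - \frac{13082}{89}$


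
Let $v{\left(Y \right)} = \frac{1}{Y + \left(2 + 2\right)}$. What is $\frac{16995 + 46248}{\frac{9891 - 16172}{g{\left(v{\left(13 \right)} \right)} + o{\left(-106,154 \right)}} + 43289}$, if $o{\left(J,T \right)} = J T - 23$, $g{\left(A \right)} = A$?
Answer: $\frac{17575103214}{12030033299} \approx 1.4609$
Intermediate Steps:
$v{\left(Y \right)} = \frac{1}{4 + Y}$ ($v{\left(Y \right)} = \frac{1}{Y + 4} = \frac{1}{4 + Y}$)
$o{\left(J,T \right)} = -23 + J T$
$\frac{16995 + 46248}{\frac{9891 - 16172}{g{\left(v{\left(13 \right)} \right)} + o{\left(-106,154 \right)}} + 43289} = \frac{16995 + 46248}{\frac{9891 - 16172}{\frac{1}{4 + 13} - 16347} + 43289} = \frac{63243}{- \frac{6281}{\frac{1}{17} - 16347} + 43289} = \frac{63243}{- \frac{6281}{- \frac{277898}{17}} + 43289} = \frac{63243}{\left(-6281\right) \left(- \frac{17}{277898}\right) + 43289} = \frac{63243}{\frac{106777}{277898} + 43289} = \frac{63243}{\frac{12030033299}{277898}} = 63243 \cdot \frac{277898}{12030033299} = \frac{17575103214}{12030033299}$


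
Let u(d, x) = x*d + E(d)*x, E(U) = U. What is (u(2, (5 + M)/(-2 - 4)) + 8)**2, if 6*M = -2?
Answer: 1936/81 ≈ 23.901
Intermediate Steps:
M = -1/3 (M = (1/6)*(-2) = -1/3 ≈ -0.33333)
u(d, x) = 2*d*x (u(d, x) = x*d + d*x = d*x + d*x = 2*d*x)
(u(2, (5 + M)/(-2 - 4)) + 8)**2 = (2*2*((5 - 1/3)/(-2 - 4)) + 8)**2 = (2*2*((14/3)/(-6)) + 8)**2 = (2*2*((14/3)*(-1/6)) + 8)**2 = (2*2*(-7/9) + 8)**2 = (-28/9 + 8)**2 = (44/9)**2 = 1936/81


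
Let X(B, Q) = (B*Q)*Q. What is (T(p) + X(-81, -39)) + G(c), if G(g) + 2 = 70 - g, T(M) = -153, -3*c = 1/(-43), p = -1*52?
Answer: -15903895/129 ≈ -1.2329e+5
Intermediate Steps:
p = -52
c = 1/129 (c = -⅓/(-43) = -⅓*(-1/43) = 1/129 ≈ 0.0077519)
G(g) = 68 - g (G(g) = -2 + (70 - g) = 68 - g)
X(B, Q) = B*Q²
(T(p) + X(-81, -39)) + G(c) = (-153 - 81*(-39)²) + (68 - 1*1/129) = (-153 - 81*1521) + (68 - 1/129) = (-153 - 123201) + 8771/129 = -123354 + 8771/129 = -15903895/129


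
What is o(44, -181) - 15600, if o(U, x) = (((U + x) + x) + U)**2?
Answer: 59476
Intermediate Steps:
o(U, x) = (2*U + 2*x)**2 (o(U, x) = ((U + 2*x) + U)**2 = (2*U + 2*x)**2)
o(44, -181) - 15600 = 4*(44 - 181)**2 - 15600 = 4*(-137)**2 - 15600 = 4*18769 - 15600 = 75076 - 15600 = 59476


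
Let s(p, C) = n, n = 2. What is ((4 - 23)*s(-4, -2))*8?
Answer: -304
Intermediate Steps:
s(p, C) = 2
((4 - 23)*s(-4, -2))*8 = ((4 - 23)*2)*8 = -19*2*8 = -38*8 = -304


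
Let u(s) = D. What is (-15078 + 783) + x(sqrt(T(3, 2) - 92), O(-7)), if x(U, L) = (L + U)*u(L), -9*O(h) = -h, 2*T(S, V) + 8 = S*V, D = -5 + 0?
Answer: -128620/9 - 5*I*sqrt(93) ≈ -14291.0 - 48.218*I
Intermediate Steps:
D = -5
T(S, V) = -4 + S*V/2 (T(S, V) = -4 + (S*V)/2 = -4 + S*V/2)
u(s) = -5
O(h) = h/9 (O(h) = -(-1)*h/9 = h/9)
x(U, L) = -5*L - 5*U (x(U, L) = (L + U)*(-5) = -5*L - 5*U)
(-15078 + 783) + x(sqrt(T(3, 2) - 92), O(-7)) = (-15078 + 783) + (-5*(-7)/9 - 5*sqrt((-4 + (1/2)*3*2) - 92)) = -14295 + (-5*(-7/9) - 5*sqrt((-4 + 3) - 92)) = -14295 + (35/9 - 5*sqrt(-1 - 92)) = -14295 + (35/9 - 5*I*sqrt(93)) = -128620/9 - 5*I*sqrt(93)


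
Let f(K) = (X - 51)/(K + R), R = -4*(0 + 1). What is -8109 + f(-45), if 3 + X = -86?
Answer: -56743/7 ≈ -8106.1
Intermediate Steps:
X = -89 (X = -3 - 86 = -89)
R = -4 (R = -4*1 = -4)
f(K) = -140/(-4 + K) (f(K) = (-89 - 51)/(K - 4) = -140/(-4 + K))
-8109 + f(-45) = -8109 - 140/(-4 - 45) = -8109 - 140/(-49) = -8109 - 140*(-1/49) = -8109 + 20/7 = -56743/7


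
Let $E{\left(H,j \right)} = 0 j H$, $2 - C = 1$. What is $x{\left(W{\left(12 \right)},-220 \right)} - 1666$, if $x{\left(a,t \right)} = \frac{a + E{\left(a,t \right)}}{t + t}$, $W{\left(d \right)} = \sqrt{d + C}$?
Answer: $-1666 - \frac{\sqrt{13}}{440} \approx -1666.0$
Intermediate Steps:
$C = 1$ ($C = 2 - 1 = 1$)
$W{\left(d \right)} = \sqrt{1 + d}$ ($W{\left(d \right)} = \sqrt{d + 1} = \sqrt{1 + d}$)
$E{\left(H,j \right)} = 0$ ($E{\left(H,j \right)} = 0 H = 0$)
$x{\left(a,t \right)} = \frac{a}{2 t}$ ($x{\left(a,t \right)} = \frac{a + 0}{t + t} = \frac{a}{2 t}$)
$x{\left(W{\left(12 \right)},-220 \right)} - 1666 = \frac{\sqrt{1 + 12}}{2 \left(-220\right)} - 1666 = \frac{1}{2} \sqrt{13} \left(- \frac{1}{220}\right) - 1666 = - \frac{\sqrt{13}}{440} - 1666 = -1666 - \frac{\sqrt{13}}{440}$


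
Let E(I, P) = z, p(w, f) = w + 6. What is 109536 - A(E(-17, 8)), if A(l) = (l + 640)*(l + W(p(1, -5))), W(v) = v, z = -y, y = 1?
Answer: 105702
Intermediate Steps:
z = -1 (z = -1*1 = -1)
p(w, f) = 6 + w
E(I, P) = -1
A(l) = (7 + l)*(640 + l) (A(l) = (l + 640)*(l + (6 + 1)) = (640 + l)*(l + 7) = (640 + l)*(7 + l) = (7 + l)*(640 + l))
109536 - A(E(-17, 8)) = 109536 - (4480 + (-1)**2 + 647*(-1)) = 109536 - (4480 + 1 - 647) = 109536 - 1*3834 = 109536 - 3834 = 105702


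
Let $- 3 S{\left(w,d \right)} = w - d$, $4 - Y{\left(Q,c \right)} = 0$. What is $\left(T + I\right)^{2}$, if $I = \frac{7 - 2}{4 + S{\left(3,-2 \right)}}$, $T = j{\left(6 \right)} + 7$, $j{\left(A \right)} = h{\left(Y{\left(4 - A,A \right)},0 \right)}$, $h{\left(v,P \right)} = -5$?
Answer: $\frac{841}{49} \approx 17.163$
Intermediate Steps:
$Y{\left(Q,c \right)} = 4$ ($Y{\left(Q,c \right)} = 4 - 0 = 4 + 0 = 4$)
$j{\left(A \right)} = -5$
$S{\left(w,d \right)} = - \frac{w}{3} + \frac{d}{3}$ ($S{\left(w,d \right)} = - \frac{w - d}{3} = - \frac{w}{3} + \frac{d}{3}$)
$T = 2$ ($T = -5 + 7 = 2$)
$I = \frac{15}{7}$ ($I = \frac{7 - 2}{4 + \left(\left(- \frac{1}{3}\right) 3 + \frac{1}{3} \left(-2\right)\right)} = \frac{5}{4 - \frac{5}{3}} = \frac{5}{\frac{7}{3}} = 5 \cdot \frac{3}{7} = \frac{15}{7} \approx 2.1429$)
$\left(T + I\right)^{2} = \left(2 + \frac{15}{7}\right)^{2} = \left(\frac{29}{7}\right)^{2} = \frac{841}{49}$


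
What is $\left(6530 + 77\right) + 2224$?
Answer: $8831$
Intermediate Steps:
$\left(6530 + 77\right) + 2224 = 6607 + 2224 = 8831$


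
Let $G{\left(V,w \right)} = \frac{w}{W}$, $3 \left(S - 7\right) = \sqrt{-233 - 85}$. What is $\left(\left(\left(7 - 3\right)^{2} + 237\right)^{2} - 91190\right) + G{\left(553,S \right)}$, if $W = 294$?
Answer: $- \frac{1141601}{42} + \frac{i \sqrt{318}}{882} \approx -27181.0 + 0.020218 i$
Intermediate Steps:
$S = 7 + \frac{i \sqrt{318}}{3}$ ($S = 7 + \frac{\sqrt{-233 - 85}}{3} = 7 + \frac{\sqrt{-318}}{3} = 7 + \frac{i \sqrt{318}}{3} \approx 7.0 + 5.9442 i$)
$G{\left(V,w \right)} = \frac{w}{294}$
$\left(\left(\left(7 - 3\right)^{2} + 237\right)^{2} - 91190\right) + G{\left(553,S \right)} = \left(\left(\left(7 - 3\right)^{2} + 237\right)^{2} - 91190\right) + \frac{7 + \frac{i \sqrt{318}}{3}}{294} = \left(\left(4^{2} + 237\right)^{2} - 91190\right) + \left(\frac{1}{42} + \frac{i \sqrt{318}}{882}\right) = \left(\left(16 + 237\right)^{2} - 91190\right) + \left(\frac{1}{42} + \frac{i \sqrt{318}}{882}\right) = \left(253^{2} - 91190\right) + \left(\frac{1}{42} + \frac{i \sqrt{318}}{882}\right) = \left(64009 - 91190\right) + \left(\frac{1}{42} + \frac{i \sqrt{318}}{882}\right) = -27181 + \left(\frac{1}{42} + \frac{i \sqrt{318}}{882}\right) = - \frac{1141601}{42} + \frac{i \sqrt{318}}{882}$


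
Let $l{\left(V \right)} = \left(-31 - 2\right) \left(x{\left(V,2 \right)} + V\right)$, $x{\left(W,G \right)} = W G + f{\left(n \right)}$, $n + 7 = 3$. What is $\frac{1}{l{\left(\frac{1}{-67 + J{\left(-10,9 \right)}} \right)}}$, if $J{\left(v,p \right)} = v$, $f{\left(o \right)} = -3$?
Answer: $\frac{7}{702} \approx 0.0099715$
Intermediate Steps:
$n = -4$ ($n = -7 + 3 = -4$)
$x{\left(W,G \right)} = -3 + G W$ ($x{\left(W,G \right)} = W G - 3 = G W - 3 = -3 + G W$)
$l{\left(V \right)} = 99 - 99 V$ ($l{\left(V \right)} = \left(-31 - 2\right) \left(\left(-3 + 2 V\right) + V\right) = - 33 \left(-3 + 3 V\right) = 99 - 99 V$)
$\frac{1}{l{\left(\frac{1}{-67 + J{\left(-10,9 \right)}} \right)}} = \frac{1}{99 - \frac{99}{-67 - 10}} = \frac{1}{99 - \frac{99}{-77}} = \frac{1}{99 - - \frac{9}{7}} = \frac{1}{99 + \frac{9}{7}} = \frac{1}{\frac{702}{7}} = \frac{7}{702}$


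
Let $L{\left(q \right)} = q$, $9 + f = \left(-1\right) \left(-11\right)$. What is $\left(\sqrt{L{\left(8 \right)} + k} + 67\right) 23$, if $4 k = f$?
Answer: $1541 + \frac{23 \sqrt{34}}{2} \approx 1608.1$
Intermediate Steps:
$f = 2$ ($f = -9 - -11 = -9 + 11 = 2$)
$k = \frac{1}{2}$ ($k = \frac{1}{4} \cdot 2 = \frac{1}{2} \approx 0.5$)
$\left(\sqrt{L{\left(8 \right)} + k} + 67\right) 23 = \left(\sqrt{8 + \frac{1}{2}} + 67\right) 23 = \left(\sqrt{\frac{17}{2}} + 67\right) 23 = \left(\frac{\sqrt{34}}{2} + 67\right) 23 = \left(67 + \frac{\sqrt{34}}{2}\right) 23 = 1541 + \frac{23 \sqrt{34}}{2}$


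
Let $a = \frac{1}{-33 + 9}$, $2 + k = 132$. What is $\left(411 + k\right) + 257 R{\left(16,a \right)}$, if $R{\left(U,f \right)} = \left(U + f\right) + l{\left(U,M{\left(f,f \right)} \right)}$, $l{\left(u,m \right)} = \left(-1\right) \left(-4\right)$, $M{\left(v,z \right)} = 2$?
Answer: $\frac{136087}{24} \approx 5670.3$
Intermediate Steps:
$k = 130$ ($k = -2 + 132 = 130$)
$l{\left(u,m \right)} = 4$
$a = - \frac{1}{24}$ ($a = \frac{1}{-24} = - \frac{1}{24} \approx -0.041667$)
$R{\left(U,f \right)} = 4 + U + f$ ($R{\left(U,f \right)} = \left(U + f\right) + 4 = 4 + U + f$)
$\left(411 + k\right) + 257 R{\left(16,a \right)} = \left(411 + 130\right) + 257 \left(4 + 16 - \frac{1}{24}\right) = 541 + 257 \cdot \frac{479}{24} = 541 + \frac{123103}{24} = \frac{136087}{24}$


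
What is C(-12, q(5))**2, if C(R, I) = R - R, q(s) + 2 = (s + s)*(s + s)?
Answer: 0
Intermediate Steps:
q(s) = -2 + 4*s**2 (q(s) = -2 + (s + s)*(s + s) = -2 + (2*s)*(2*s) = -2 + 4*s**2)
C(R, I) = 0
C(-12, q(5))**2 = 0**2 = 0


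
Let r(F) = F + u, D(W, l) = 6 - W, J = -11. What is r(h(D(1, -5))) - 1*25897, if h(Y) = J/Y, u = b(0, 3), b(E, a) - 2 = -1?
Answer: -129491/5 ≈ -25898.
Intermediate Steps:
b(E, a) = 1 (b(E, a) = 2 - 1 = 1)
u = 1
h(Y) = -11/Y
r(F) = 1 + F (r(F) = F + 1 = 1 + F)
r(h(D(1, -5))) - 1*25897 = (1 - 11/(6 - 1*1)) - 1*25897 = (1 - 11/(6 - 1)) - 25897 = (1 - 11/5) - 25897 = -6/5 - 25897 = -129491/5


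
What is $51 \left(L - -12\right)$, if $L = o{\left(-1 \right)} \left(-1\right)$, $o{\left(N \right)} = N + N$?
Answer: $714$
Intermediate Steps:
$o{\left(N \right)} = 2 N$
$L = 2$ ($L = 2 \left(-1\right) \left(-1\right) = \left(-2\right) \left(-1\right) = 2$)
$51 \left(L - -12\right) = 51 \left(2 - -12\right) = 51 \left(2 + 12\right) = 51 \cdot 14 = 714$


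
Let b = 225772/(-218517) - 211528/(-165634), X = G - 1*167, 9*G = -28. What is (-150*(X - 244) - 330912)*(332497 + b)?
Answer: -693166734970249079206/7755823881 ≈ -8.9374e+10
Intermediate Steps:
G = -28/9 (G = (⅑)*(-28) = -28/9 ≈ -3.1111)
X = -1531/9 (X = -28/9 - 1*167 = -28/9 - 167 = -1531/9 ≈ -170.11)
b = 4413472264/18096922389 (b = 225772*(-1/218517) - 211528*(-1/165634) = -225772/218517 + 105764/82817 = 4413472264/18096922389 ≈ 0.24388)
(-150*(X - 244) - 330912)*(332497 + b) = (-150*(-1531/9 - 244) - 330912)*(332497 + 4413472264/18096922389) = (-150*(-3727/9) - 330912)*(6017176817047597/18096922389) = (186350/3 - 330912)*(6017176817047597/18096922389) = -806386/3*6017176817047597/18096922389 = -693166734970249079206/7755823881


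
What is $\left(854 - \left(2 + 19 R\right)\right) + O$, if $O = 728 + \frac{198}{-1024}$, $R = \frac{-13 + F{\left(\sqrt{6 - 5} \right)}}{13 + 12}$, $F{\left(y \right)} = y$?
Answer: $\frac{20338261}{12800} \approx 1588.9$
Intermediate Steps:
$R = - \frac{12}{25}$ ($R = \frac{-13 + \sqrt{6 - 5}}{13 + 12} = \frac{-13 + \sqrt{1}}{25} = \left(-13 + 1\right) \frac{1}{25} = \left(-12\right) \frac{1}{25} = - \frac{12}{25} \approx -0.48$)
$O = \frac{372637}{512}$ ($O = 728 + 198 \left(- \frac{1}{1024}\right) = 728 - \frac{99}{512} = \frac{372637}{512} \approx 727.81$)
$\left(854 - \left(2 + 19 R\right)\right) + O = \left(854 - - \frac{178}{25}\right) + \frac{372637}{512} = \left(854 + \left(\frac{228}{25} - 2\right)\right) + \frac{372637}{512} = \left(854 + \frac{178}{25}\right) + \frac{372637}{512} = \frac{21528}{25} + \frac{372637}{512} = \frac{20338261}{12800}$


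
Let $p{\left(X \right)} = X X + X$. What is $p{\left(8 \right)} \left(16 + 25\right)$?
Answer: $2952$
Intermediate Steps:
$p{\left(X \right)} = X + X^{2}$ ($p{\left(X \right)} = X^{2} + X = X + X^{2}$)
$p{\left(8 \right)} \left(16 + 25\right) = 8 \left(1 + 8\right) \left(16 + 25\right) = 8 \cdot 9 \cdot 41 = 72 \cdot 41 = 2952$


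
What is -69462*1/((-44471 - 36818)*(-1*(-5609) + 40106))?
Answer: 69462/3716126635 ≈ 1.8692e-5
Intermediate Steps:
-69462*1/((-44471 - 36818)*(-1*(-5609) + 40106)) = -69462*(-1/(81289*(5609 + 40106))) = -69462/(45715*(-81289)) = -69462/(-3716126635) = -69462*(-1/3716126635) = 69462/3716126635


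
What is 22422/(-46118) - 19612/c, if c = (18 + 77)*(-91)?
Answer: 355314013/199345055 ≈ 1.7824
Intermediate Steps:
c = -8645 (c = 95*(-91) = -8645)
22422/(-46118) - 19612/c = 22422/(-46118) - 19612/(-8645) = 22422*(-1/46118) - 19612*(-1/8645) = -11211/23059 + 19612/8645 = 355314013/199345055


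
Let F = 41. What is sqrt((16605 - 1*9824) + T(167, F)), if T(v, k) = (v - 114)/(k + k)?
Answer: sqrt(45599790)/82 ≈ 82.351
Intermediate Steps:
T(v, k) = (-114 + v)/(2*k) (T(v, k) = (-114 + v)/((2*k)) = (-114 + v)*(1/(2*k)) = (-114 + v)/(2*k))
sqrt((16605 - 1*9824) + T(167, F)) = sqrt((16605 - 1*9824) + (1/2)*(-114 + 167)/41) = sqrt((16605 - 9824) + (1/2)*(1/41)*53) = sqrt(6781 + 53/82) = sqrt(556095/82) = sqrt(45599790)/82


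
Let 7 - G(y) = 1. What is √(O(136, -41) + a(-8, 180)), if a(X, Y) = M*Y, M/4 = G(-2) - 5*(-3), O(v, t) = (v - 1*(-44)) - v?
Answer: 2*√3791 ≈ 123.14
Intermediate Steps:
G(y) = 6 (G(y) = 7 - 1*1 = 7 - 1 = 6)
O(v, t) = 44 (O(v, t) = (v + 44) - v = (44 + v) - v = 44)
M = 84 (M = 4*(6 - 5*(-3)) = 4*(6 - 1*(-15)) = 4*(6 + 15) = 4*21 = 84)
a(X, Y) = 84*Y
√(O(136, -41) + a(-8, 180)) = √(44 + 84*180) = √(44 + 15120) = √15164 = 2*√3791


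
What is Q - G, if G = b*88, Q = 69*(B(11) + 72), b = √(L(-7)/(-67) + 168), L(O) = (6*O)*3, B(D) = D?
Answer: 5727 - 88*√762594/67 ≈ 4580.0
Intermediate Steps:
L(O) = 18*O
b = √762594/67 (b = √((18*(-7))/(-67) + 168) = √(-126*(-1/67) + 168) = √(126/67 + 168) = √(11382/67) = √762594/67 ≈ 13.034)
Q = 5727 (Q = 69*(11 + 72) = 69*83 = 5727)
G = 88*√762594/67 (G = (√762594/67)*88 = 88*√762594/67 ≈ 1147.0)
Q - G = 5727 - 88*√762594/67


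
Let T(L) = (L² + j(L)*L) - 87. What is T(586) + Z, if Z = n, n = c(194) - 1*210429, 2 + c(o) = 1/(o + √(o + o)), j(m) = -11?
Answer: 24274945/192 - √97/18624 ≈ 1.2643e+5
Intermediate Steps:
T(L) = -87 + L² - 11*L (T(L) = (L² - 11*L) - 87 = -87 + L² - 11*L)
c(o) = -2 + 1/(o + √2*√o) (c(o) = -2 + 1/(o + √(o + o)) = -2 + 1/(o + √(2*o)) = -2 + 1/(o + √2*√o))
n = -210429 + (-387 - 4*√97)/(194 + 2*√97) (n = (1 - 2*194 - 2*√2*√194)/(194 + √2*√194) - 1*210429 = (1 - 388 - 4*√97)/(194 + 2*√97) - 210429 = (-387 - 4*√97)/(194 + 2*√97) - 210429 = -210429 + (-387 - 4*√97)/(194 + 2*√97) ≈ -2.1043e+5)
Z = -40402751/192 - √97/18624 ≈ -2.1043e+5
T(586) + Z = (-87 + 586² - 11*586) + (-40402751/192 - √97/18624) = (-87 + 343396 - 6446) + (-40402751/192 - √97/18624) = 336863 + (-40402751/192 - √97/18624) = 24274945/192 - √97/18624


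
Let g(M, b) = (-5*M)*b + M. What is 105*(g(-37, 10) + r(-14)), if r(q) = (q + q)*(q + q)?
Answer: 272685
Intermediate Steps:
g(M, b) = M - 5*M*b (g(M, b) = -5*M*b + M = M - 5*M*b)
r(q) = 4*q**2 (r(q) = (2*q)*(2*q) = 4*q**2)
105*(g(-37, 10) + r(-14)) = 105*(-37*(1 - 5*10) + 4*(-14)**2) = 105*(-37*(1 - 50) + 4*196) = 105*(-37*(-49) + 784) = 105*(1813 + 784) = 105*2597 = 272685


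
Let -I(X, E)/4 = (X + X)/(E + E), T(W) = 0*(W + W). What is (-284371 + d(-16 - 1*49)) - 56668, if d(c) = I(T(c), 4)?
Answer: -341039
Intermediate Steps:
T(W) = 0 (T(W) = 0*(2*W) = 0)
I(X, E) = -4*X/E (I(X, E) = -4*(X + X)/(E + E) = -4*2*X/(2*E) = -4*2*X*1/(2*E) = -4*X/E)
d(c) = 0 (d(c) = -4*0/4 = -4*0*¼ = 0)
(-284371 + d(-16 - 1*49)) - 56668 = (-284371 + 0) - 56668 = -284371 - 56668 = -341039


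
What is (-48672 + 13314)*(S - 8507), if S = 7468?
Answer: 36736962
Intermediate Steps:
(-48672 + 13314)*(S - 8507) = (-48672 + 13314)*(7468 - 8507) = -35358*(-1039) = 36736962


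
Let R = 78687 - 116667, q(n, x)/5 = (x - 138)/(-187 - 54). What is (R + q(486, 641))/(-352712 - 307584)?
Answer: 9155695/159131336 ≈ 0.057535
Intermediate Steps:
q(n, x) = 690/241 - 5*x/241 (q(n, x) = 5*((x - 138)/(-187 - 54)) = 5*((-138 + x)/(-241)) = 5*((-138 + x)*(-1/241)) = 5*(138/241 - x/241) = 690/241 - 5*x/241)
R = -37980
(R + q(486, 641))/(-352712 - 307584) = (-37980 + (690/241 - 5/241*641))/(-352712 - 307584) = (-37980 + (690/241 - 3205/241))/(-660296) = (-37980 - 2515/241)*(-1/660296) = -9155695/241*(-1/660296) = 9155695/159131336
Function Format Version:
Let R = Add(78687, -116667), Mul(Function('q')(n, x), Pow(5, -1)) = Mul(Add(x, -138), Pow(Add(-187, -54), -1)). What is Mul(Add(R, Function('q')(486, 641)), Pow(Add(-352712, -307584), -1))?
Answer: Rational(9155695, 159131336) ≈ 0.057535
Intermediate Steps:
Function('q')(n, x) = Add(Rational(690, 241), Mul(Rational(-5, 241), x)) (Function('q')(n, x) = Mul(5, Mul(Add(x, -138), Pow(Add(-187, -54), -1))) = Mul(5, Mul(Add(-138, x), Pow(-241, -1))) = Mul(5, Mul(Add(-138, x), Rational(-1, 241))) = Mul(5, Add(Rational(138, 241), Mul(Rational(-1, 241), x))) = Add(Rational(690, 241), Mul(Rational(-5, 241), x)))
R = -37980
Mul(Add(R, Function('q')(486, 641)), Pow(Add(-352712, -307584), -1)) = Mul(Add(-37980, Add(Rational(690, 241), Mul(Rational(-5, 241), 641))), Pow(Add(-352712, -307584), -1)) = Mul(Add(-37980, Add(Rational(690, 241), Rational(-3205, 241))), Pow(-660296, -1)) = Mul(Add(-37980, Rational(-2515, 241)), Rational(-1, 660296)) = Mul(Rational(-9155695, 241), Rational(-1, 660296)) = Rational(9155695, 159131336)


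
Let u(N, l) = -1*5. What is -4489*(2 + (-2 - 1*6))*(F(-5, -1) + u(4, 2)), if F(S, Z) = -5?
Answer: -269340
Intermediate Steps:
u(N, l) = -5
-4489*(2 + (-2 - 1*6))*(F(-5, -1) + u(4, 2)) = -4489*(2 + (-2 - 1*6))*(-5 - 5) = -4489*(2 + (-2 - 6))*(-10) = -4489*(2 - 8)*(-10) = -(-26934)*(-10) = -4489*60 = -269340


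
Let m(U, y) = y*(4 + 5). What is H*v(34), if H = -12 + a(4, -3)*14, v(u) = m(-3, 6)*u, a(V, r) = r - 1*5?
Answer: -227664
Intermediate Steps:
m(U, y) = 9*y (m(U, y) = y*9 = 9*y)
a(V, r) = -5 + r (a(V, r) = r - 5 = -5 + r)
v(u) = 54*u (v(u) = (9*6)*u = 54*u)
H = -124 (H = -12 + (-5 - 3)*14 = -12 - 8*14 = -12 - 112 = -124)
H*v(34) = -6696*34 = -124*1836 = -227664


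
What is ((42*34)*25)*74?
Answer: 2641800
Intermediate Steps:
((42*34)*25)*74 = (1428*25)*74 = 35700*74 = 2641800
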